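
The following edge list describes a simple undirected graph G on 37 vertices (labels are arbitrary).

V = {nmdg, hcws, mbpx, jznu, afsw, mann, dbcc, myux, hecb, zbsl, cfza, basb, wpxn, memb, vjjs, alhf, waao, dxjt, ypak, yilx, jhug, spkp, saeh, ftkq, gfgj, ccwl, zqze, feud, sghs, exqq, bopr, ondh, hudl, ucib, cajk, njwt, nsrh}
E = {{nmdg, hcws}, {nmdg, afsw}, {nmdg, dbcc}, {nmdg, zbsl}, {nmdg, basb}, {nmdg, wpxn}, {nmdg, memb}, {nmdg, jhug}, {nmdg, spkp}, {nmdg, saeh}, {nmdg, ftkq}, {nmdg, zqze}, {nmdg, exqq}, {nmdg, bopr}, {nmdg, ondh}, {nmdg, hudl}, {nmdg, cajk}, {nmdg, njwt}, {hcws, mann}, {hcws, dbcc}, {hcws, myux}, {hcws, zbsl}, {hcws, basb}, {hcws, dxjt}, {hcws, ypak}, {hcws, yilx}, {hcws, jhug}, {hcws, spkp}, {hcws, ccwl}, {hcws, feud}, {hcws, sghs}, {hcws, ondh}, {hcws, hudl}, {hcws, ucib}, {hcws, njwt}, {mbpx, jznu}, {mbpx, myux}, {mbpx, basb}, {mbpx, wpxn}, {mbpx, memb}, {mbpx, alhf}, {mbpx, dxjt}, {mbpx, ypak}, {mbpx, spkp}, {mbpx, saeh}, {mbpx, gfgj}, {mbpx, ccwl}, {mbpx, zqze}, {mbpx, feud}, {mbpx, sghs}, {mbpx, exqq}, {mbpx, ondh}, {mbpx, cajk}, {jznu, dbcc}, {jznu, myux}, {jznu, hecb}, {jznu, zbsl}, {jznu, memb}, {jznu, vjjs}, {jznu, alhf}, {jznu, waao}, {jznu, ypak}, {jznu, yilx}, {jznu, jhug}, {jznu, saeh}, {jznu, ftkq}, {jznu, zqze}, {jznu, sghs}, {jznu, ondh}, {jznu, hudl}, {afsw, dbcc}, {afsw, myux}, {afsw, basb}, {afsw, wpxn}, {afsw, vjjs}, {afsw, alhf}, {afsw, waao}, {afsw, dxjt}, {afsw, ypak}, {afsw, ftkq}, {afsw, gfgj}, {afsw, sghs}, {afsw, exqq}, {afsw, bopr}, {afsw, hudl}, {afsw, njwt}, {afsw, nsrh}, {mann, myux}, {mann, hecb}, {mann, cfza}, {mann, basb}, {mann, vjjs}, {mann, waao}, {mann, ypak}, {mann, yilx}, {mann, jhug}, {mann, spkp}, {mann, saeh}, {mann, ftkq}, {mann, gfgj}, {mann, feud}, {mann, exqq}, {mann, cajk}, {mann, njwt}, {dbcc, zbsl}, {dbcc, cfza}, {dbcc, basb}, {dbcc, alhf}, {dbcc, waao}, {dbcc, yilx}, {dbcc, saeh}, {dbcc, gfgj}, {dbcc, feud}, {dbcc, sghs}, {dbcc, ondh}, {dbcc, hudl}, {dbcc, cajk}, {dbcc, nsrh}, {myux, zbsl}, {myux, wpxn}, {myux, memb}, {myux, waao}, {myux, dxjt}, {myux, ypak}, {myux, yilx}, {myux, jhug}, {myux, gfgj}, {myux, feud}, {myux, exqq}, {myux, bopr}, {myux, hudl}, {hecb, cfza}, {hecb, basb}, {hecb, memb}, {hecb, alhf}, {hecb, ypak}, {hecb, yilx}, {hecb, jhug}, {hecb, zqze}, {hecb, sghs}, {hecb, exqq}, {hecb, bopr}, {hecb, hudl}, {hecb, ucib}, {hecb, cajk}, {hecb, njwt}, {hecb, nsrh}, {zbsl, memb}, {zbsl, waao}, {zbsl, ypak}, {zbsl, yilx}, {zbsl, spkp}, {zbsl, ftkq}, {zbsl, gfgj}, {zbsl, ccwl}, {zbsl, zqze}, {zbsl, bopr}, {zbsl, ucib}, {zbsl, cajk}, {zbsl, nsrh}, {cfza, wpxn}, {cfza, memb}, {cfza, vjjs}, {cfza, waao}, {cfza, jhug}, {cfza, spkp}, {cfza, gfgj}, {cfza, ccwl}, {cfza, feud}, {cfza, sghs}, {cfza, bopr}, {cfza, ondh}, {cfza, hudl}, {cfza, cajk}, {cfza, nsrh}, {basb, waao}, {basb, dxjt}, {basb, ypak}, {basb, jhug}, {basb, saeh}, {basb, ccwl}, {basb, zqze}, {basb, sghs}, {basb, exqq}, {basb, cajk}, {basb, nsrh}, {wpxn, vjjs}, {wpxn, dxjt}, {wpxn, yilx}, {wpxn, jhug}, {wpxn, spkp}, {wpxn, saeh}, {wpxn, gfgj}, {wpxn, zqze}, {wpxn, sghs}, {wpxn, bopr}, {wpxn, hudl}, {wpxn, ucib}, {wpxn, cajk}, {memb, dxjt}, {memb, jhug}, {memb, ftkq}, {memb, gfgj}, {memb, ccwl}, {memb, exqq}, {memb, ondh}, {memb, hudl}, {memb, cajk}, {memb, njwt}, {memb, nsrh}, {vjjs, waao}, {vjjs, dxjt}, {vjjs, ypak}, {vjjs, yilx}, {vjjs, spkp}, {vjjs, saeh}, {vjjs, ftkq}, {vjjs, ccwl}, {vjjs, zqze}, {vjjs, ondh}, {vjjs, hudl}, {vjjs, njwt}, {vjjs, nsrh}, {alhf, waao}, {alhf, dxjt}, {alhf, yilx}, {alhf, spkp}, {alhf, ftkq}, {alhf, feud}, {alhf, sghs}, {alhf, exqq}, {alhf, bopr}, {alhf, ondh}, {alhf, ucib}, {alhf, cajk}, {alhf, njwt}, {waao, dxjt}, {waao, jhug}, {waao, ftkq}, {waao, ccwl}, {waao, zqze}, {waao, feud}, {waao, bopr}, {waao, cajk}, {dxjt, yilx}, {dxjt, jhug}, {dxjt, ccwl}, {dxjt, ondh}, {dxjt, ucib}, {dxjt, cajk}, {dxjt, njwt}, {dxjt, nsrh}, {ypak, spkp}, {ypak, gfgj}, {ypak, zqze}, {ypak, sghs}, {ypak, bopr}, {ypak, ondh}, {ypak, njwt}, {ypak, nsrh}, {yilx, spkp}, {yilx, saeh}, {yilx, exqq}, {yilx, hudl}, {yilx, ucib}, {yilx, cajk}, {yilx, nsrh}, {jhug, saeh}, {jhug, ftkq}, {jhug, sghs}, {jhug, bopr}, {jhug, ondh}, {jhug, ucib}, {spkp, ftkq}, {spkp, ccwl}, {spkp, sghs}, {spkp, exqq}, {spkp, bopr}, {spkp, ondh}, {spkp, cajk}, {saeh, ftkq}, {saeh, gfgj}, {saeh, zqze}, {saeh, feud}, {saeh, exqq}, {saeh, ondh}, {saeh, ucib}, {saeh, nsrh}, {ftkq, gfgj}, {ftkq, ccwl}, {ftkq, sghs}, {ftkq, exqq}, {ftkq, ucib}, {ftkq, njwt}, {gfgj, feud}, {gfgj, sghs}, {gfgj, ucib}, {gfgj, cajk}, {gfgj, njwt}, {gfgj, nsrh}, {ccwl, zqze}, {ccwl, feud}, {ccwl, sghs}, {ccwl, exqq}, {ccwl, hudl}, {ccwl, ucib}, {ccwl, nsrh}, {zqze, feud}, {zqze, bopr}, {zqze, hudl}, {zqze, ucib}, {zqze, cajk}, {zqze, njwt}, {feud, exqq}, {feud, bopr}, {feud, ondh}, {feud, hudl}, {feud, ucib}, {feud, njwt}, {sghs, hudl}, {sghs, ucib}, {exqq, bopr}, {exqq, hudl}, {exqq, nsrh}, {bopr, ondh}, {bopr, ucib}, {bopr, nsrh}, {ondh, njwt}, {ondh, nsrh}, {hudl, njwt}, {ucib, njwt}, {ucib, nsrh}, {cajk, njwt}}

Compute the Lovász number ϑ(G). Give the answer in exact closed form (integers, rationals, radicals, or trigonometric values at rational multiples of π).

sqrt(37)

deg(ondh) = 18; N(ondh) = {nmdg, hcws, mbpx, jznu, dbcc, cfza, memb, vjjs, alhf, dxjt, ypak, jhug, spkp, saeh, feud, bopr, njwt, nsrh}.
Vertex zqze has 18 neighbors: nmdg, mbpx, jznu, hecb, zbsl, basb, wpxn, vjjs, waao, ypak, saeh, ccwl, feud, bopr, hudl, ucib, cajk, njwt.
deg(waao) = 18; N(waao) = {jznu, afsw, mann, dbcc, myux, zbsl, cfza, basb, vjjs, alhf, dxjt, jhug, ftkq, ccwl, zqze, feud, bopr, cajk}.
Vertex basb has 18 neighbors: nmdg, hcws, mbpx, afsw, mann, dbcc, hecb, waao, dxjt, ypak, jhug, saeh, ccwl, zqze, sghs, exqq, cajk, nsrh.
18-regular, N=37; Paley(37): SR with (k,λ,μ)=(18,8,9).
The 3 distinct eigenvalues: [18.0, 2.541381, -3.541381].
−37·(-sqrt(37)/2 - 1/2) / ((18)−(-sqrt(37)/2 - 1/2)) = sqrt(37) = ϑ(G).
= 6.0827625… (decimal).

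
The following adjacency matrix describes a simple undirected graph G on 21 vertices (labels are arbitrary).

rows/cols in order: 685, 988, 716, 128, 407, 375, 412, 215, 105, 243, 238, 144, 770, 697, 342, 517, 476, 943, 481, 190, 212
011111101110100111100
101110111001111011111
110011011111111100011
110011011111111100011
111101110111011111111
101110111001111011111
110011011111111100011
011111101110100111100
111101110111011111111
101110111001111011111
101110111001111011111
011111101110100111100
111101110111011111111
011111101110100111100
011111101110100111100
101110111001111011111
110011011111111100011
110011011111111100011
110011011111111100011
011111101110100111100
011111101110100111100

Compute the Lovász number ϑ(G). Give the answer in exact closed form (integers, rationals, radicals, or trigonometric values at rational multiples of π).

deg(685) = 14; N(685) = {988, 716, 128, 407, 375, 412, 105, 243, 238, 770, 517, 476, 943, 481}.
deg(243) = 16; N(243) = {685, 716, 128, 407, 412, 215, 105, 144, 770, 697, 342, 476, 943, 481, 190, 212}.
deg(988) = 16; N(988) = {685, 716, 128, 407, 412, 215, 105, 144, 770, 697, 342, 476, 943, 481, 190, 212}.
deg(342) = 14; N(342) = {988, 716, 128, 407, 375, 412, 105, 243, 238, 770, 517, 476, 943, 481}.
Complete 4-partite, parts [7, 6, 5, 3]: perfect, ϑ = α = 7.
ϑ(G) ≈ 7.00000.
Sandwich: α(G)=7 ≤ ϑ(G)=7 ≤ χ(Ḡ)=7 (collapsed).

7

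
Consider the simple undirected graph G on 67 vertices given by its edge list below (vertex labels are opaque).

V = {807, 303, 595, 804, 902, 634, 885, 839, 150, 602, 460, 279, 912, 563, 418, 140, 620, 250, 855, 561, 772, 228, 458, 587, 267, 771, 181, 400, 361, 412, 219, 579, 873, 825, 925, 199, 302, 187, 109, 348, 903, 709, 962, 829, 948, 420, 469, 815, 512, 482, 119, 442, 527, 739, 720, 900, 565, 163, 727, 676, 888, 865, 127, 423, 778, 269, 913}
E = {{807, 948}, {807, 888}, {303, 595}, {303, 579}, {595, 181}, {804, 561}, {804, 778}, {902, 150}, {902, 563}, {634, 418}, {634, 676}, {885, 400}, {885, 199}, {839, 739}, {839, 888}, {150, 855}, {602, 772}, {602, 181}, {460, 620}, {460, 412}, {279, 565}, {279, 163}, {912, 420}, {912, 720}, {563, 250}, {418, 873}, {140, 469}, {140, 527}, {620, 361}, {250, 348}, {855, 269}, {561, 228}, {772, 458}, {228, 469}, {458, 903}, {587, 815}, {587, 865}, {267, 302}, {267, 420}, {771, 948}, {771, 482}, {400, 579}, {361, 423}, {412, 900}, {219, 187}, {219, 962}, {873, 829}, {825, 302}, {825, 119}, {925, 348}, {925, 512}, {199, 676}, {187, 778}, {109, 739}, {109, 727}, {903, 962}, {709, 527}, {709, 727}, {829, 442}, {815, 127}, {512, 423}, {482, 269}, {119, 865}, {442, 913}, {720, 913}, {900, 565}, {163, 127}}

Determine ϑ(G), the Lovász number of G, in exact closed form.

N(348) = {250, 925}, |N(348)| = 2.
Vertex 150 has 2 neighbors: 902, 855.
Vertex 902 has 2 neighbors: 150, 563.
deg(250) = 2; N(250) = {563, 348}.
Regular of degree 2 on 67 vertices: the odd cycle C_{67}.
spec(A) ≈ [2.0, 1.991, 1.965, 1.921, 1.861, 1.784, 1.692, 1.584, 1.463, 1.329, 1.183, 1.027, 0.862, 0.689, 0.51, 0.327, 0.141, -0.047, -0.234, -0.419, -0.6, -0.776, -0.945, -1.106, -1.257, -1.398, -1.525, -1.64, -1.74, -1.825, -1.893, -1.945, -1.98, -1.998] (distinct, 3 d.p.).
With N=67: ϑ(G) = 67·(-(-1)*2*cos(pi/67))/(2−(-2*cos(pi/67))) = 67*cos(pi/67)/(cos(pi/67) + 1).
≈ 33.48158 (to 5 d.p.).
α=33, χ(Ḡ)=34; ϑ=67*cos(pi/67)/(cos(pi/67) + 1) lies between (both strict).

67*cos(pi/67)/(cos(pi/67) + 1)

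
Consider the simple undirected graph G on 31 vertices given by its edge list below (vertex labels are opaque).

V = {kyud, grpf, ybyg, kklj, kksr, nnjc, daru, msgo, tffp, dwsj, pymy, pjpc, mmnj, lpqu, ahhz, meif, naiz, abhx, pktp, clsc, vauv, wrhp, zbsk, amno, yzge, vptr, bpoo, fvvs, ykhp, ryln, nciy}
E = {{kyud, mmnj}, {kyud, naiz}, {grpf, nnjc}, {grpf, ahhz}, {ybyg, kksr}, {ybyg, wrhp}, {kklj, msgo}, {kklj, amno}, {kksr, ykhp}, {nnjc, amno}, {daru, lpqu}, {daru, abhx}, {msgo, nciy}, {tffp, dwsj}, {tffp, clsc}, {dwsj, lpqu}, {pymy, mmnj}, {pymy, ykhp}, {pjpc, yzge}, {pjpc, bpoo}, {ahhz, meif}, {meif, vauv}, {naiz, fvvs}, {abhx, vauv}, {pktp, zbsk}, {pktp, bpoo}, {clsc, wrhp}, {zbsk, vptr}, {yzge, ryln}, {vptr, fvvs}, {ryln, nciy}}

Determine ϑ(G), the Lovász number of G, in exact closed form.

Vertex wrhp has 2 neighbors: ybyg, clsc.
N(nciy) = {msgo, ryln}, |N(nciy)| = 2.
Vertex lpqu has 2 neighbors: daru, dwsj.
N(msgo) = {kklj, nciy}, |N(msgo)| = 2.
Every vertex has degree 2 (N=31); the odd cycle C_{31}.
spec(A) ≈ [2.0, 1.959, 1.838, 1.642, 1.378, 1.058, 0.695, 0.303, -0.101, -0.501, -0.881, -1.224, -1.518, -1.749, -1.908, -1.99] (distinct, 3 d.p.).
ϑ = −N·λ_min/(λ_max−λ_min) = −31·(-2*cos(pi/31))/(2−(-2*cos(pi/31))) = 31*cos(pi/31)/(cos(pi/31) + 1).
= 15.46013… (decimal).
Lovász sandwich 15 ≤ 31*cos(pi/31)/(cos(pi/31) + 1) ≤ 16: both strict.

31*cos(pi/31)/(cos(pi/31) + 1)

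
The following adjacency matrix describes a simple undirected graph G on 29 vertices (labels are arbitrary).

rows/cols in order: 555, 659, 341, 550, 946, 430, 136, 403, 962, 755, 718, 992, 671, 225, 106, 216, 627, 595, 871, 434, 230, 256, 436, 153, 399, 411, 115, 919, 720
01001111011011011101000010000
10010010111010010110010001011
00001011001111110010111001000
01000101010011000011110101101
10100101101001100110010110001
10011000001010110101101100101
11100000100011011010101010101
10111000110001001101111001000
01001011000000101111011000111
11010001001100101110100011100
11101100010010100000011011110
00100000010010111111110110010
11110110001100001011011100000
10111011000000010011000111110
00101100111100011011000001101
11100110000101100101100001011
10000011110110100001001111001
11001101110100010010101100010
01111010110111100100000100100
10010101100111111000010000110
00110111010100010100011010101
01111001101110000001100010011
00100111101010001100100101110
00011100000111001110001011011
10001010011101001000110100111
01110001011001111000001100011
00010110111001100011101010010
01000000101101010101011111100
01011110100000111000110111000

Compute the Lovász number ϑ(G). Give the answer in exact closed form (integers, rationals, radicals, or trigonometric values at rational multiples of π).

sqrt(29)

Vertex 403 has 14 neighbors: 555, 341, 550, 946, 962, 755, 225, 627, 595, 434, 230, 256, 436, 411.
deg(430) = 14; N(430) = {555, 550, 946, 718, 671, 106, 216, 595, 434, 230, 436, 153, 115, 720}.
deg(225) = 14; N(225) = {555, 341, 550, 946, 136, 403, 216, 871, 434, 153, 399, 411, 115, 919}.
N(230) = {341, 550, 430, 136, 403, 755, 992, 216, 595, 256, 436, 399, 115, 720}, |N(230)| = 14.
deg(v) = 14 for all v (|V|=29); Paley(29): SR with (k,λ,μ)=(14,6,7).
A has 3 distinct eigenvalues ≈ [14.0, 2.1926, -3.1926].
ϑ = −N·λ_min/(λ_max−λ_min) = −29·(-sqrt(29)/2 - 1/2)/(14−(-sqrt(29)/2 - 1/2)) = sqrt(29).
ϑ(G) ≈ 5.38516.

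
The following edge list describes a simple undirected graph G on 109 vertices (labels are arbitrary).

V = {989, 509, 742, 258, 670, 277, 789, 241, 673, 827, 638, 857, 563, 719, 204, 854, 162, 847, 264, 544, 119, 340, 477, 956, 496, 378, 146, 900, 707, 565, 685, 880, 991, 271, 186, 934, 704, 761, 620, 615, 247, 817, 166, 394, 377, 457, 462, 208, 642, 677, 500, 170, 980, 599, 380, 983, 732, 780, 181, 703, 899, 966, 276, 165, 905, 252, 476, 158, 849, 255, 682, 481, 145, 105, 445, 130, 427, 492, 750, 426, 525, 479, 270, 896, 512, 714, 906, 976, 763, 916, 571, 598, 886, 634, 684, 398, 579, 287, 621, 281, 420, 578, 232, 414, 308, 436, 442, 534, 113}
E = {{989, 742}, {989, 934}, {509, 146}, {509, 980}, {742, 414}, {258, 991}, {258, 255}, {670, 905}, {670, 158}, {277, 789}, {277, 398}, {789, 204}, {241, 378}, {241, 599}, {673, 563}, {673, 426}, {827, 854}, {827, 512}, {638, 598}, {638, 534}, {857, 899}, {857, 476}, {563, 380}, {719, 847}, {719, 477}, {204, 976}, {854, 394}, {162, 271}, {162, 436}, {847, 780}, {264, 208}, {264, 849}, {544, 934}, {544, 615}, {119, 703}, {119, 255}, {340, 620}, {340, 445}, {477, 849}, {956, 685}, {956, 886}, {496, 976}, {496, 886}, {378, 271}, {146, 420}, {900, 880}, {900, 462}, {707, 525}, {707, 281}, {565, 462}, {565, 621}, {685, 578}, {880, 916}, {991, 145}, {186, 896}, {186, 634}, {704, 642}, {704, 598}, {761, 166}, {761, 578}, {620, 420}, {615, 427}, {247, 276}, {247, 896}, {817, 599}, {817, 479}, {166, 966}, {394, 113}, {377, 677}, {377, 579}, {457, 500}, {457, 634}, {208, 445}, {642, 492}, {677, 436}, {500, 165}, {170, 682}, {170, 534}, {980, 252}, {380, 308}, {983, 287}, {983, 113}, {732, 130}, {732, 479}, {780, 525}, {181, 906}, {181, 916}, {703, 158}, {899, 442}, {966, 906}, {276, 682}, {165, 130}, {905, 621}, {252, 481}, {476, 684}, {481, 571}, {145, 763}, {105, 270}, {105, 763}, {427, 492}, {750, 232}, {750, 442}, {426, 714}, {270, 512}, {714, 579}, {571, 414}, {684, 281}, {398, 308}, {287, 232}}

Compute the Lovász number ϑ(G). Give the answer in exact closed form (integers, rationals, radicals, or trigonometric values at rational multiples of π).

N(598) = {638, 704}, |N(598)| = 2.
N(579) = {377, 714}, |N(579)| = 2.
Vertex 247 has 2 neighbors: 276, 896.
deg(571) = 2; N(571) = {481, 414}.
2-regular, N=109; the odd cycle C_{109}.
spec(A) ≈ [2.0, 1.99668, 1.98672, 1.97017, 1.94707, 1.9175, 1.88157, 1.83938, 1.79108, 1.73683, 1.67682, 1.61123, 1.54029, 1.46424, 1.38332, 1.2978, 1.20797, 1.11413, 1.01659, 0.91568, 0.81172, 0.70506, 0.59606, 0.48509, 0.3725, 0.25867, 0.14399, 0.02882, -0.08644, -0.20141, -0.31572, -0.42897, -0.5408, -0.65083, -0.7587, -0.86406, -0.96654, -1.06581, -1.16154, -1.25341, -1.34111, -1.42437, -1.50289, -1.57642, -1.64471, -1.70754, -1.76469, -1.81598, -1.86125, -1.90032, -1.93309, -1.95943, -1.97927, -1.99253, -1.99917] (distinct, 5 d.p.).
−109·(-2*cos(pi/109)) / ((2)−(-2*cos(pi/109))) = 109*cos(pi/109)/(cos(pi/109) + 1) = ϑ(G).
ϑ(G) ≈ 54.48868.
Check 54 ≤ 109*cos(pi/109)/(cos(pi/109) + 1) ≤ 55: both strict.

109*cos(pi/109)/(cos(pi/109) + 1)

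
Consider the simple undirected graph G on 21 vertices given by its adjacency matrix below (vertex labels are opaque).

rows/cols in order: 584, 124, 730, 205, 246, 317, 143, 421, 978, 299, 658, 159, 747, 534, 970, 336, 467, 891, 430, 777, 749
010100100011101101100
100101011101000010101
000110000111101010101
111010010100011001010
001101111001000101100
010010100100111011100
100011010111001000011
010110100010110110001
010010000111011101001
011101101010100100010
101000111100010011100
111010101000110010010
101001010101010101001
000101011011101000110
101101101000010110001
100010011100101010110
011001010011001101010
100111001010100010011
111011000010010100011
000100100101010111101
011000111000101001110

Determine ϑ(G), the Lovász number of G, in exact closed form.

6

N(159) = {584, 124, 730, 246, 143, 978, 747, 534, 467, 777}, |N(159)| = 10.
deg(317) = 10; N(317) = {124, 246, 143, 299, 747, 534, 970, 467, 891, 430}.
Vertex 749 has 10 neighbors: 124, 730, 143, 421, 978, 747, 970, 891, 430, 777.
deg(143) = 10; N(143) = {584, 246, 317, 421, 299, 658, 159, 970, 777, 749}.
10-regular, N=21; Kneser-type, 2-subsets of [7].
spec(A) ≈ [10.0, 1.0, -4.0] (distinct, 3 d.p.).
ϑ = −N·λ_min/(λ_max−λ_min) = −21·(-4)/(10−(-4)) = 6.
≈ 6.0000 (to 4 d.p.).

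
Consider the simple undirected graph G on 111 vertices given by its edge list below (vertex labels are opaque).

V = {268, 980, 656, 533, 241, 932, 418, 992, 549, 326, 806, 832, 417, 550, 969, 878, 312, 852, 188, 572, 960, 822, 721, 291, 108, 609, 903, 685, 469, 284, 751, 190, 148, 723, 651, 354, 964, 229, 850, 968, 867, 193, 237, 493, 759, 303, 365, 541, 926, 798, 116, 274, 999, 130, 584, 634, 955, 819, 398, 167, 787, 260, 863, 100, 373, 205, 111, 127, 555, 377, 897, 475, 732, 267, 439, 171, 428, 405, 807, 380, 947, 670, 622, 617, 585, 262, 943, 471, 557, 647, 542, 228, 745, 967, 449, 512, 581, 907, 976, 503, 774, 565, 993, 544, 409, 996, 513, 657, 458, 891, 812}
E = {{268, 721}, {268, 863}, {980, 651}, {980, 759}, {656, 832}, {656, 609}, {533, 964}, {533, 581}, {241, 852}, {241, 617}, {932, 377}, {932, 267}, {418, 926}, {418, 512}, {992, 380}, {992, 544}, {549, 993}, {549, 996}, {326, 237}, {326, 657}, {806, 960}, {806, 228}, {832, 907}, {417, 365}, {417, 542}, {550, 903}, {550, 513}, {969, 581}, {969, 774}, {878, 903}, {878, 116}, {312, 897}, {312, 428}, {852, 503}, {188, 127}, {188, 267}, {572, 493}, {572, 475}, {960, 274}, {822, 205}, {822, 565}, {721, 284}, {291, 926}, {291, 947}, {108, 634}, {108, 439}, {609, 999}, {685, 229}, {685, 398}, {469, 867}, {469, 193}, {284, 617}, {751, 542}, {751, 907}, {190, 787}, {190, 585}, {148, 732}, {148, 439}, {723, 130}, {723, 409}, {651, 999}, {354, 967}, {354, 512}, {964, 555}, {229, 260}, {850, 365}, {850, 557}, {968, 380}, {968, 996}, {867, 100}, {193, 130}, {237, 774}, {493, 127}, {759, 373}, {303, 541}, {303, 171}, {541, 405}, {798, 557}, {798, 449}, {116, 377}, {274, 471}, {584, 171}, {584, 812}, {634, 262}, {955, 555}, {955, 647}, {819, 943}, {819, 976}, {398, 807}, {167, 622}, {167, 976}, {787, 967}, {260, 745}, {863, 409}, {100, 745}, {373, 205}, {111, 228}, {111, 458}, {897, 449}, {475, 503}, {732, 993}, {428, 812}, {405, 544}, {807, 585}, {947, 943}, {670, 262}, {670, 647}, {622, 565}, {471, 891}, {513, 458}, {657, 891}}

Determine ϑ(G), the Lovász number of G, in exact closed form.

deg(993) = 2; N(993) = {549, 732}.
deg(503) = 2; N(503) = {852, 475}.
N(549) = {993, 996}, |N(549)| = 2.
Vertex 171 has 2 neighbors: 303, 584.
2-regular, N=111; this is C_{111}, the 111-cycle.
A has 56 distinct eigenvalues ≈ [2.0, 1.996797, 1.987197, 1.971232, 1.948952, 1.920429, 1.885755, 1.84504, 1.798414, 1.746028, 1.688049, 1.624662, 1.556072, 1.482496, 1.404172, 1.321349, 1.234294, 1.143286, 1.048615, 0.950584, 0.849509, 0.745713, 0.639528, 0.531294, 0.421359, 0.310073, 0.197795, 0.084882, -0.028302, -0.141395, -0.254036, -0.365862, -0.476517, -0.585646, -0.692898, -0.797931, -0.900407, -1.0, -1.096389, -1.189266, -1.278334, -1.363307, -1.443912, -1.519892, -1.591004, -1.657019, -1.717727, -1.772931, -1.822457, -1.866145, -1.903855, -1.935466, -1.960877, -1.980007, -1.992795, -1.999199].
−111·(-2*cos(pi/111)) / ((2)−(-2*cos(pi/111))) = 111*cos(pi/111)/(cos(pi/111) + 1) = ϑ(G).
ϑ(G) ≈ 55.4888841.
Sandwich: α(G)=55 ≤ ϑ(G)=111*cos(pi/111)/(cos(pi/111) + 1) ≤ χ(Ḡ)=56 (both strict).

111*cos(pi/111)/(cos(pi/111) + 1)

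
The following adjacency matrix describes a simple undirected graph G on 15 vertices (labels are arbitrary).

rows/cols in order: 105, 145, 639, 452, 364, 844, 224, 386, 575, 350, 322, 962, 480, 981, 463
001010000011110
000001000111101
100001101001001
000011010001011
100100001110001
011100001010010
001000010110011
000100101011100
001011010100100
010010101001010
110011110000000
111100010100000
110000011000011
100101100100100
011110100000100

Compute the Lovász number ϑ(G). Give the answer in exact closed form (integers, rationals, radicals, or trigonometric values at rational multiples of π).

deg(145) = 6; N(145) = {844, 350, 322, 962, 480, 463}.
Vertex 844 has 6 neighbors: 145, 639, 452, 575, 322, 981.
deg(386) = 6; N(386) = {452, 224, 575, 322, 962, 480}.
Vertex 364 has 6 neighbors: 105, 452, 575, 350, 322, 463.
G on 15 vertices is 6-regular; Kneser K(6,2) on C(6,2)=15 vertices.
Distinct eigenvalues (to 4 d.p.): [6.0, 1.0, -3.0].
Lovász (edge-transitive): ϑ = −15·(-3)/((6)−(-3)) = 5.
ϑ(G) ≈ 5.000000.

5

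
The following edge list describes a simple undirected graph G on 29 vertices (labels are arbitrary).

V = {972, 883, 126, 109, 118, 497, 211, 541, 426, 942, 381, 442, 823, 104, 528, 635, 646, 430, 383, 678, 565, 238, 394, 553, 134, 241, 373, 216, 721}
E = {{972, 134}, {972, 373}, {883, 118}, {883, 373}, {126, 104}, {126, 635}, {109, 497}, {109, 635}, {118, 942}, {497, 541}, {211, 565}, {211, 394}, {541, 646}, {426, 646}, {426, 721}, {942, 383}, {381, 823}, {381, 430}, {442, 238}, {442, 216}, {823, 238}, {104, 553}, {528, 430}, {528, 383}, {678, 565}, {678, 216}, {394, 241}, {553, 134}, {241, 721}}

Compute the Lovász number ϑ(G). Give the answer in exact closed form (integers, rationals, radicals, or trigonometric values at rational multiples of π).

29*cos(pi/29)/(cos(pi/29) + 1)

Vertex 109 has 2 neighbors: 497, 635.
N(134) = {972, 553}, |N(134)| = 2.
N(373) = {972, 883}, |N(373)| = 2.
Vertex 823 has 2 neighbors: 381, 238.
Every vertex has degree 2 (N=29); connected 2-regular on 29 ⇒ C_{29}.
A has 15 distinct eigenvalues ≈ [2.0, 1.95324, 1.81515, 1.59219, 1.29477, 0.93682, 0.53506, 0.10828, -0.32356, -0.74028, -1.12237, -1.45199, -1.71371, -1.89531, -1.98828].
Lovász: ϑ = −29(-2*cos(pi/29))/(2+-(-1)*2*cos(pi/29)) = 29*cos(pi/29)/(cos(pi/29) + 1).
ϑ(G) ≈ 14.45737526.
Sandwich: α(G)=14 ≤ ϑ(G)=29*cos(pi/29)/(cos(pi/29) + 1) ≤ χ(Ḡ)=15 (both strict).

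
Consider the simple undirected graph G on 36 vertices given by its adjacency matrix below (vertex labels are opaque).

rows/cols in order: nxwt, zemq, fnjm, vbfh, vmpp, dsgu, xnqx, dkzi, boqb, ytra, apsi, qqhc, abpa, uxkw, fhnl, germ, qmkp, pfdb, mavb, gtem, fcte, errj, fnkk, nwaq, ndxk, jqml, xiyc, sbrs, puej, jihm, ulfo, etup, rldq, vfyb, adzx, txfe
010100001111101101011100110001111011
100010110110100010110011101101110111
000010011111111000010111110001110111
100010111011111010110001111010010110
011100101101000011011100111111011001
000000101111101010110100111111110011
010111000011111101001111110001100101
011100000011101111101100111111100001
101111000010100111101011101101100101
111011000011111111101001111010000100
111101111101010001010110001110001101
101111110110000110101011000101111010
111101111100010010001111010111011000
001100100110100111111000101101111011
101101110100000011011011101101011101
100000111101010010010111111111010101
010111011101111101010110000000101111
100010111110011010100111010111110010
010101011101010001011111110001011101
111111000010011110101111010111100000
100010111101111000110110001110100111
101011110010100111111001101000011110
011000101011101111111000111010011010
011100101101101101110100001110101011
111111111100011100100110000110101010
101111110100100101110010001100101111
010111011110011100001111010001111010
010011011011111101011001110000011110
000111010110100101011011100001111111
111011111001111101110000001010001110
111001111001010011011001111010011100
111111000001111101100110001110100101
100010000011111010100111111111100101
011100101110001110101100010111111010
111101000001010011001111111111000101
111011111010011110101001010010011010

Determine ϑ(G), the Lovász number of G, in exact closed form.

8

Vertex fcte has 21 neighbors: nxwt, vmpp, xnqx, dkzi, boqb, ytra, qqhc, abpa, uxkw, fhnl, mavb, gtem, errj, fnkk, xiyc, sbrs, puej, ulfo, vfyb, adzx, txfe.
deg(vbfh) = 21; N(vbfh) = {nxwt, vmpp, xnqx, dkzi, boqb, apsi, qqhc, abpa, uxkw, fhnl, qmkp, mavb, gtem, nwaq, ndxk, jqml, xiyc, puej, etup, vfyb, adzx}.
deg(ytra) = 21; N(ytra) = {nxwt, zemq, fnjm, vmpp, dsgu, apsi, qqhc, abpa, uxkw, fhnl, germ, qmkp, pfdb, mavb, fcte, nwaq, ndxk, jqml, xiyc, puej, vfyb}.
deg(nxwt) = 21; N(nxwt) = {zemq, vbfh, boqb, ytra, apsi, qqhc, abpa, fhnl, germ, pfdb, gtem, fcte, errj, ndxk, jqml, jihm, ulfo, etup, rldq, adzx, txfe}.
G on 36 vertices is 21-regular; Kneser-type, 2-subsets of [9].
Distinct eigenvalues (to 5 d.p.): [21.0, 1.0, -6.0].
λ_max=21, λ_min=-6; ϑ = −36·λ_min/(λ_max−λ_min) = 8.
= 8.00000000… (decimal).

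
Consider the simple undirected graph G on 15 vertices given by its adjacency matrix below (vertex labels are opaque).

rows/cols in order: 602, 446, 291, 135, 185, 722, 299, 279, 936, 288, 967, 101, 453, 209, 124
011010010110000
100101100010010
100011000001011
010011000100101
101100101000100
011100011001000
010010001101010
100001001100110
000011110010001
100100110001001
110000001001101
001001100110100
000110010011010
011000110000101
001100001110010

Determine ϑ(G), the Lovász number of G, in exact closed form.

Vertex 936 has 6 neighbors: 185, 722, 299, 279, 967, 124.
deg(124) = 6; N(124) = {291, 135, 936, 288, 967, 209}.
deg(209) = 6; N(209) = {446, 291, 299, 279, 453, 124}.
deg(185) = 6; N(185) = {602, 291, 135, 299, 936, 453}.
15-vertex 6-regular graph: this is K(6,2), the Kneser graph.
A has 3 distinct eigenvalues ≈ [6.0, 1.0, -3.0].
−15·(-3) / ((6)−(-3)) = 5 = ϑ(G).
≈ 5.000000 (to 6 d.p.).

5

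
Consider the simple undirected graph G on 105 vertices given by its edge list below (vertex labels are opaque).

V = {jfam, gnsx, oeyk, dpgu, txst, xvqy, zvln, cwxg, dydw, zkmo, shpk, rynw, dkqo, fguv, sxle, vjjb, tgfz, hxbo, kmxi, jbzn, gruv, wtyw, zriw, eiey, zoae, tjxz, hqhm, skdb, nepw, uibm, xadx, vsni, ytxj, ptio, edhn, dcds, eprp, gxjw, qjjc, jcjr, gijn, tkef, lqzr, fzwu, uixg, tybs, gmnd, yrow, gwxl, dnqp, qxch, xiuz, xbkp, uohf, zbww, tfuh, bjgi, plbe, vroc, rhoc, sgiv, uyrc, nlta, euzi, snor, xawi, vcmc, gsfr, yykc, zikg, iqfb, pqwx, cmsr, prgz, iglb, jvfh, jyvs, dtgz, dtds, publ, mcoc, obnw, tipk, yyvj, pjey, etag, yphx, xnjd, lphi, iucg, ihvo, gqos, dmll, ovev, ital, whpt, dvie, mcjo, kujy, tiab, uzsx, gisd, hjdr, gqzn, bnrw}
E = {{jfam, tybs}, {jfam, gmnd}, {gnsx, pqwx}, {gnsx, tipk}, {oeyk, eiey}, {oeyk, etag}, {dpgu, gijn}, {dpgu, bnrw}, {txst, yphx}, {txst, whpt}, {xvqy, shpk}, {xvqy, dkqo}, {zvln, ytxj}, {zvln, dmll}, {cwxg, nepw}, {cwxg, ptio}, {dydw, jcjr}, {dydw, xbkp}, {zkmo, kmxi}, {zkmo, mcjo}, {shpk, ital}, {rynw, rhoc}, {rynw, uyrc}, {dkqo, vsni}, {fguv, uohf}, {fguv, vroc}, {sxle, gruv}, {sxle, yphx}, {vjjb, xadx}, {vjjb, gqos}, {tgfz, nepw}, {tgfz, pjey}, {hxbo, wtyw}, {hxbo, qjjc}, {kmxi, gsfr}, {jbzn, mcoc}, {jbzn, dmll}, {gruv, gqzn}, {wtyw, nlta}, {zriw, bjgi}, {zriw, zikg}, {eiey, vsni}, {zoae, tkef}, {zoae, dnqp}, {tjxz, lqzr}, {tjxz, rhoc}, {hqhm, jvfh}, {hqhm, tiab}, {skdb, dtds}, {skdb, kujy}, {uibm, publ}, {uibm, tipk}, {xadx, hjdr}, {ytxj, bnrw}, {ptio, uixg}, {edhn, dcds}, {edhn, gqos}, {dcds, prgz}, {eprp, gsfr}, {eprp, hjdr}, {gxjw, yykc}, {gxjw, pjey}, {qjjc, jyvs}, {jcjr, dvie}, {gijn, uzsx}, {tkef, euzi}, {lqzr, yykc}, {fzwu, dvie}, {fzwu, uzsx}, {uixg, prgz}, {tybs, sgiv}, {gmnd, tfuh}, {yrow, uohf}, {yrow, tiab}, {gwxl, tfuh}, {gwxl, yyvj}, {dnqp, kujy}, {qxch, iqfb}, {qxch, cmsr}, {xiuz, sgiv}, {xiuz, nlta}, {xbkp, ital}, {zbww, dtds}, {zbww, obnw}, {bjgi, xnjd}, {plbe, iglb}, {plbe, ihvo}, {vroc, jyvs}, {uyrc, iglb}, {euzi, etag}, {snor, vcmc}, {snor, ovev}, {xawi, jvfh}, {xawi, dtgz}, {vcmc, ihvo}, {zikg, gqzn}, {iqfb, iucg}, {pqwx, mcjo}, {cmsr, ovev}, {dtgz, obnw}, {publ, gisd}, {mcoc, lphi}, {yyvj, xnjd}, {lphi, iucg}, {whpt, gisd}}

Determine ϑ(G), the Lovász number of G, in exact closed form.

N(uibm) = {publ, tipk}, |N(uibm)| = 2.
deg(dydw) = 2; N(dydw) = {jcjr, xbkp}.
deg(gqos) = 2; N(gqos) = {vjjb, edhn}.
Vertex cmsr has 2 neighbors: qxch, ovev.
2-regular, N=105; the odd cycle C_{105}.
Distinct eigenvalues (to 6 d.p.): [2.0, 1.99642, 1.985694, 1.967859, 1.94298, 1.911146, 1.87247, 1.827091, 1.775172, 1.716898, 1.652478, 1.582142, 1.506143, 1.424752, 1.338261, 1.24698, 1.151234, 1.051368, 0.947737, 0.840714, 0.730682, 0.618034, 0.503174, 0.386512, 0.268467, 0.14946, 0.029919, -0.08973, -0.209057, -0.327636, -0.445042, -0.560855, -0.67466, -0.78605, -0.894626, -1.0, -1.101794, -1.199644, -1.293199, -1.382125, -1.466104, -1.544834, -1.618034, -1.685442, -1.746816, -1.801938, -1.850609, -1.892655, -1.927926, -1.956295, -1.977662, -1.991949, -1.999105].
With N=105: ϑ(G) = 105·(-(-1)*2*cos(pi/105))/(2−(-2*cos(pi/105))) = 105*cos(pi/105)/(cos(pi/105) + 1).
≈ 52.48825 (to 5 d.p.).
Sandwich: α(G)=52 ≤ ϑ(G)=105*cos(pi/105)/(cos(pi/105) + 1) ≤ χ(Ḡ)=53 (both strict).

105*cos(pi/105)/(cos(pi/105) + 1)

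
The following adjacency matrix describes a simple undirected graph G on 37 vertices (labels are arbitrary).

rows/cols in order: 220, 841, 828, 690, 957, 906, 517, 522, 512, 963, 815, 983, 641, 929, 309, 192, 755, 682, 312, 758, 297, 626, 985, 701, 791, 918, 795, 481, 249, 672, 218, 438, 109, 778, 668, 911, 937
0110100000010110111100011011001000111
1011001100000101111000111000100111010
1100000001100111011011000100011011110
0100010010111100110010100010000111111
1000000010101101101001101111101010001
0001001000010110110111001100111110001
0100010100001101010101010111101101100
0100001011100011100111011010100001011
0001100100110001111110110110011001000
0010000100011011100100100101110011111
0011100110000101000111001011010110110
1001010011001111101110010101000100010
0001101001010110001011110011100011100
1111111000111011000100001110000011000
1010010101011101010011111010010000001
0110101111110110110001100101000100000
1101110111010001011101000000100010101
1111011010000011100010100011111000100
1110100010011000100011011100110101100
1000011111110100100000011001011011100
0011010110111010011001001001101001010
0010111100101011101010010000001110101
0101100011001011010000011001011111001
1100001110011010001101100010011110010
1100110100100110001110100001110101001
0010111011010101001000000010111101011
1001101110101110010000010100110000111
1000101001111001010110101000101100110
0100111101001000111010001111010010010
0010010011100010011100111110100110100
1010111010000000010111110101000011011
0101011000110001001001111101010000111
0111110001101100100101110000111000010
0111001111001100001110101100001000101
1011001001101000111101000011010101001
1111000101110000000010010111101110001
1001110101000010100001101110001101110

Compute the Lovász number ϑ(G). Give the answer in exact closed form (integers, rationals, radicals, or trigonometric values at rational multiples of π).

sqrt(37)

deg(957) = 18; N(957) = {220, 512, 815, 641, 929, 192, 755, 312, 626, 985, 791, 918, 795, 481, 249, 218, 109, 937}.
deg(929) = 18; N(929) = {220, 841, 828, 690, 957, 906, 517, 815, 983, 641, 309, 192, 758, 791, 918, 795, 109, 778}.
deg(985) = 18; N(985) = {841, 690, 957, 512, 963, 641, 309, 192, 682, 701, 791, 481, 672, 218, 438, 109, 778, 937}.
deg(755) = 18; N(755) = {220, 841, 690, 957, 906, 522, 512, 963, 983, 192, 682, 312, 758, 626, 249, 109, 668, 937}.
G on 37 vertices is 18-regular; SR(37,18,8,9) — a Paley graph.
The 3 distinct eigenvalues: [18.0, 2.5414, -3.5414].
With N=37: ϑ(G) = 37·(-(-sqrt(37)/2 - 1/2))/(18−(-sqrt(37)/2 - 1/2)) = sqrt(37).
ϑ(G) ≈ 6.082763.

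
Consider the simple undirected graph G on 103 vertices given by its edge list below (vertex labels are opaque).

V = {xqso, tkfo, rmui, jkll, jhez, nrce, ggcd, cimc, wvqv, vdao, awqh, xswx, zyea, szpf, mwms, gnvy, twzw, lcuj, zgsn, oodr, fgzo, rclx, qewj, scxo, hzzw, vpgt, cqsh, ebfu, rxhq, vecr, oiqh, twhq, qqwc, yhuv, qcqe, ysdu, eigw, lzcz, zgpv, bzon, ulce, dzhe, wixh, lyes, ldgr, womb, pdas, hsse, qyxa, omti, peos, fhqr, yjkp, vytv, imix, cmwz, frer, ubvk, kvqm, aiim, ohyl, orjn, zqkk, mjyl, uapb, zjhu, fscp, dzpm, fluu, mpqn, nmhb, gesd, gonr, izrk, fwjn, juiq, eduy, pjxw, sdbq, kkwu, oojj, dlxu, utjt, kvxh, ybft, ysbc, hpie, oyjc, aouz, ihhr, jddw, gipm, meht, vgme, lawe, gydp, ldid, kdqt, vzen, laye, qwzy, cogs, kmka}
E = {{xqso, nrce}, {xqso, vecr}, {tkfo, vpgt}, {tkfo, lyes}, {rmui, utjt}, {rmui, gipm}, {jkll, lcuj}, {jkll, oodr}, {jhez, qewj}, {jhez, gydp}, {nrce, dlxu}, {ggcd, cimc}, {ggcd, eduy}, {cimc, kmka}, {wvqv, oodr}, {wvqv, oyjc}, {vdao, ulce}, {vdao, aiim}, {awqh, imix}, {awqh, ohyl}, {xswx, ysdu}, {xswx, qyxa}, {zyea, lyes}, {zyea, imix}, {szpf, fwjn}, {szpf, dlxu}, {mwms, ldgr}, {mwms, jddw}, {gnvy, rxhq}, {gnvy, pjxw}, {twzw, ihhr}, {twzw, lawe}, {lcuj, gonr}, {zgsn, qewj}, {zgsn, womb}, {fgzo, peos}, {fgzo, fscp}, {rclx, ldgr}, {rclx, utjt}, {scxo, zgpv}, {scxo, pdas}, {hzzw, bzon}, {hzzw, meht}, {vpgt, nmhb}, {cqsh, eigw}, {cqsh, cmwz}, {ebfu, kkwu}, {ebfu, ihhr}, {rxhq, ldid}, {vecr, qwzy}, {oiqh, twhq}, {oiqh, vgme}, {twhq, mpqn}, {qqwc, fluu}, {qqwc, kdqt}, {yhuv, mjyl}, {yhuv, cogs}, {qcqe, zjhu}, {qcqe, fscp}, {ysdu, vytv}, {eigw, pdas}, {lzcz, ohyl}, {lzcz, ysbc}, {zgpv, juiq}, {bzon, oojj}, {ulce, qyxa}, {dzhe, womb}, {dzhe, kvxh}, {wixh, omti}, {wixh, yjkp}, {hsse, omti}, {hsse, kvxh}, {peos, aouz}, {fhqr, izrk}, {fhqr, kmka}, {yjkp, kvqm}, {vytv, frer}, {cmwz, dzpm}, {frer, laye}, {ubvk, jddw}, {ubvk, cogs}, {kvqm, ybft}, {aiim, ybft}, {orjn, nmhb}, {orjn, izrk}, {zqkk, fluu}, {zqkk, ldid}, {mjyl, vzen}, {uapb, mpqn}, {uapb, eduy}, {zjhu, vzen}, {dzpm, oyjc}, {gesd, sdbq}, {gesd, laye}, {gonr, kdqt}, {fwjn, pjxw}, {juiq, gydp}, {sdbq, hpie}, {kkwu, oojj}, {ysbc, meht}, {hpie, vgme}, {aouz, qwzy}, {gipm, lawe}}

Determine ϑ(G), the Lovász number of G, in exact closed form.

103*cos(pi/103)/(cos(pi/103) + 1)

Vertex lzcz has 2 neighbors: ohyl, ysbc.
deg(wvqv) = 2; N(wvqv) = {oodr, oyjc}.
Vertex vgme has 2 neighbors: oiqh, hpie.
N(pdas) = {scxo, eigw}, |N(pdas)| = 2.
2-regular, N=103; connected 2-regular on 103 ⇒ C_{103}.
Distinct eigenvalues (to 5 d.p.): [2.0, 1.99628, 1.98513, 1.9666, 1.94076, 1.90769, 1.86752, 1.82041, 1.76653, 1.70608, 1.63928, 1.56638, 1.48765, 1.40339, 1.31391, 1.21954, 1.12063, 1.01756, 0.9107, 0.80045, 0.68722, 0.57144, 0.45353, 0.33394, 0.2131, 0.09147, -0.0305, -0.15236, -0.27365, -0.39392, -0.51273, -0.62963, -0.74418, -0.85597, -0.96458, -1.06959, -1.17063, -1.26731, -1.35928, -1.44619, -1.52772, -1.60357, -1.67345, -1.73711, -1.79431, -1.84483, -1.88849, -1.92512, -1.95459, -1.97679, -1.99163, -1.99907].
Lovász (edge-transitive): ϑ = −103·(-2*cos(pi/103))/((2)−(-2*cos(pi/103))) = 103*cos(pi/103)/(cos(pi/103) + 1).
Numerically 51.4880.
Check 51 ≤ 103*cos(pi/103)/(cos(pi/103) + 1) ≤ 52: both strict.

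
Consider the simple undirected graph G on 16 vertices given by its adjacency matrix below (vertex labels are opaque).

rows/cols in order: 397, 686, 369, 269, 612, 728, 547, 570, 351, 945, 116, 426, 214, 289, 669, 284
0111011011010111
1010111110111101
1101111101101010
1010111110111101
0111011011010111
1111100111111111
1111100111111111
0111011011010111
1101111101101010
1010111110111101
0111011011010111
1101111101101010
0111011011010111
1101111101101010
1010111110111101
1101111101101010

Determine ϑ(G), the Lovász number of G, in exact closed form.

Vertex 284 has 11 neighbors: 397, 686, 269, 612, 728, 547, 570, 945, 116, 214, 669.
N(426) = {397, 686, 269, 612, 728, 547, 570, 945, 116, 214, 669}, |N(426)| = 11.
Vertex 945 has 12 neighbors: 397, 369, 612, 728, 547, 570, 351, 116, 426, 214, 289, 284.
N(570) = {686, 369, 269, 728, 547, 351, 945, 426, 289, 669, 284}, |N(570)| = 11.
K_{5,5,4,2} (perfect); ϑ(G) = α(G) = max{5,5,4,2} = 5.
ϑ(G) ≈ 5.000000000.
α=5, χ(Ḡ)=5; ϑ=5 lies between (collapsed).

5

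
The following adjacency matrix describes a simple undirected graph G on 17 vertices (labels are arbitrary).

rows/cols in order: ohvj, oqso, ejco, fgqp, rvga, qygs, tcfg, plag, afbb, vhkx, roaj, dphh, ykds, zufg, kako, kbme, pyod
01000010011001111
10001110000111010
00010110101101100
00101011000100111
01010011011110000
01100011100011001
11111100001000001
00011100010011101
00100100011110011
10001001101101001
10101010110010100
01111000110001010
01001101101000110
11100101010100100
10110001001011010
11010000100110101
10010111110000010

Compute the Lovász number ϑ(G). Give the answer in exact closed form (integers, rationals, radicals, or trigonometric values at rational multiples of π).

sqrt(17)

Vertex roaj has 8 neighbors: ohvj, ejco, rvga, tcfg, afbb, vhkx, ykds, kako.
deg(oqso) = 8; N(oqso) = {ohvj, rvga, qygs, tcfg, dphh, ykds, zufg, kbme}.
deg(afbb) = 8; N(afbb) = {ejco, qygs, vhkx, roaj, dphh, ykds, kbme, pyod}.
deg(ejco) = 8; N(ejco) = {fgqp, qygs, tcfg, afbb, roaj, dphh, zufg, kako}.
G on 17 vertices is 8-regular; Paley(17): SR with (k,λ,μ)=(8,3,4).
spec(A) ≈ [8.0, 1.561553, -2.561553] (distinct, 6 d.p.).
λ_max=8, λ_min=-sqrt(17)/2 - 1/2; ϑ = −17·λ_min/(λ_max−λ_min) = sqrt(17).
Numerically 4.1231.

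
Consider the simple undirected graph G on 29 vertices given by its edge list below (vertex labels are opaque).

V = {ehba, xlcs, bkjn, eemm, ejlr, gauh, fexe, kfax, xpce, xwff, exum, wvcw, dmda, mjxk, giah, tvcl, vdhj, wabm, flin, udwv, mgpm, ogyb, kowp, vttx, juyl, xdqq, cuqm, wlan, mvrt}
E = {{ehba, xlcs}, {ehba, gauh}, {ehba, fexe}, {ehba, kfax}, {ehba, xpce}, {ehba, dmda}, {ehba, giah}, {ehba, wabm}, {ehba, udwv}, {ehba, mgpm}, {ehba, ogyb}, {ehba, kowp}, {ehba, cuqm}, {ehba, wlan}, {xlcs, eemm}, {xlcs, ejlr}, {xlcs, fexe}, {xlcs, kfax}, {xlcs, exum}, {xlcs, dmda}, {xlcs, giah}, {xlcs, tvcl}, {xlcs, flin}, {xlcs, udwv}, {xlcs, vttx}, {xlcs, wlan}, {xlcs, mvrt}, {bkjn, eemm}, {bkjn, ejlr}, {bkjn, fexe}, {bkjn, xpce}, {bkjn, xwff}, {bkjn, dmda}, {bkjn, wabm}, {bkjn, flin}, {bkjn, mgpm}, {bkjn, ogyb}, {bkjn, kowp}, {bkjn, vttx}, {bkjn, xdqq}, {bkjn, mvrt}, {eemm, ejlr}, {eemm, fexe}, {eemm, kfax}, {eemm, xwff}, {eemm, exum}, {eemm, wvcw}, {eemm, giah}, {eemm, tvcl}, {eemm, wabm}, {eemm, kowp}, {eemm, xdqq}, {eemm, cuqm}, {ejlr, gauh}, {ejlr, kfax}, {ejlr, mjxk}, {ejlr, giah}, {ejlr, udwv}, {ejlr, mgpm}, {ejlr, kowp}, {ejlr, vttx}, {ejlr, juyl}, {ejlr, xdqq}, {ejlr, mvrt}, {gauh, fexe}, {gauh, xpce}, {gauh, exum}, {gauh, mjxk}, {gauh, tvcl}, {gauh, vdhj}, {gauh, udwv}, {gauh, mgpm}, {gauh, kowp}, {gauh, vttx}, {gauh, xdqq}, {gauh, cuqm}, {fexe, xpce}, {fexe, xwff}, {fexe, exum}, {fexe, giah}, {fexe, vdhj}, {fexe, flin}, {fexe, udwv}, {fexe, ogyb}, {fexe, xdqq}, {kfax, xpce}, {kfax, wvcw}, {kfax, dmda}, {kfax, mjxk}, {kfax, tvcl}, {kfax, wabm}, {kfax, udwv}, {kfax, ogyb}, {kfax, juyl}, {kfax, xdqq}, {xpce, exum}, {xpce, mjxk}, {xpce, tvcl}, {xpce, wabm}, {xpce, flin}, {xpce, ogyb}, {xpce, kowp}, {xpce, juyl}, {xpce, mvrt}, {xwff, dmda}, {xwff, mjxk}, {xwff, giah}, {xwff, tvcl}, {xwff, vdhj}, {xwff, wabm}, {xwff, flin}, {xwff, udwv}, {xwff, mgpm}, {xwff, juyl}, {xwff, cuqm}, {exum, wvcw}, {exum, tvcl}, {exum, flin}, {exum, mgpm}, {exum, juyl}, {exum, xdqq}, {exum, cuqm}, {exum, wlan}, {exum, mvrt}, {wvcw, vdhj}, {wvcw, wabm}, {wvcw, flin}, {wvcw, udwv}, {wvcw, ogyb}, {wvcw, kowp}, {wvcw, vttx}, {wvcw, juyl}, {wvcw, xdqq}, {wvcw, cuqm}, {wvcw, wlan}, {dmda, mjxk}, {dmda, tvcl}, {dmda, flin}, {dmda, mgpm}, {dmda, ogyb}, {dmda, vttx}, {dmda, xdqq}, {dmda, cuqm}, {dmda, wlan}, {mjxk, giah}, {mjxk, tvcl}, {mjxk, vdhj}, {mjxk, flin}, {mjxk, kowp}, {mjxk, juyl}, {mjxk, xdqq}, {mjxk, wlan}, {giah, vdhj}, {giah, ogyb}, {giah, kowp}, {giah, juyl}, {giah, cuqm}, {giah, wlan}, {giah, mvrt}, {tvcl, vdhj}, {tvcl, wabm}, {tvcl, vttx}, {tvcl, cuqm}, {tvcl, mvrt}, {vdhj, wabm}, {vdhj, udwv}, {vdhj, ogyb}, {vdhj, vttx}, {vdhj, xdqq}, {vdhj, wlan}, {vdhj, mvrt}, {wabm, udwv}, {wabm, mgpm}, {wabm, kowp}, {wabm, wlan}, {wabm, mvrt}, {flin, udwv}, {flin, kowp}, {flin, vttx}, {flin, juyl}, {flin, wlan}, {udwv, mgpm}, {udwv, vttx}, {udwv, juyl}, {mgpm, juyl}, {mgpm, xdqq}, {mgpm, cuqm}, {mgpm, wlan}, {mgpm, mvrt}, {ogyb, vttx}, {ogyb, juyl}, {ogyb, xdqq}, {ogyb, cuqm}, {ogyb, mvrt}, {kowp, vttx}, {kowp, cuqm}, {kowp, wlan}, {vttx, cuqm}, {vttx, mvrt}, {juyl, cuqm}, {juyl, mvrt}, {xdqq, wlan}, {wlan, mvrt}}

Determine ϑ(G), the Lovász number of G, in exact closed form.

N(exum) = {xlcs, eemm, gauh, fexe, xpce, wvcw, tvcl, flin, mgpm, juyl, xdqq, cuqm, wlan, mvrt}, |N(exum)| = 14.
Vertex xlcs has 14 neighbors: ehba, eemm, ejlr, fexe, kfax, exum, dmda, giah, tvcl, flin, udwv, vttx, wlan, mvrt.
N(tvcl) = {xlcs, eemm, gauh, kfax, xpce, xwff, exum, dmda, mjxk, vdhj, wabm, vttx, cuqm, mvrt}, |N(tvcl)| = 14.
N(xwff) = {bkjn, eemm, fexe, dmda, mjxk, giah, tvcl, vdhj, wabm, flin, udwv, mgpm, juyl, cuqm}, |N(xwff)| = 14.
Regular of degree 14 on 29 vertices: strongly regular (29,14,6,7).
spec(A) ≈ [14.0, 2.19258, -3.19258] (distinct, 5 d.p.).
With N=29: ϑ(G) = 29·(-(-sqrt(29)/2 - 1/2))/(14−(-sqrt(29)/2 - 1/2)) = sqrt(29).
= 5.385164807… (decimal).

sqrt(29)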